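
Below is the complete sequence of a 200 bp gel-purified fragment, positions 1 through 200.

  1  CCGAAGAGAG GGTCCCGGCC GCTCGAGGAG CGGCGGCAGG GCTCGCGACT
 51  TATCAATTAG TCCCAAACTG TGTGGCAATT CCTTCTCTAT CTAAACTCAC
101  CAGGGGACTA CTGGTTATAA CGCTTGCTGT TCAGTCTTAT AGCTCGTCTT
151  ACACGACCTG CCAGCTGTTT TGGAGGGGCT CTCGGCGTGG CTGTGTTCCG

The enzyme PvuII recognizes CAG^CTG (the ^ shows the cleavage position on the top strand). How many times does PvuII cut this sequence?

1

CAGCTG occurs starting at position 162.
PvuII cuts at 1 site.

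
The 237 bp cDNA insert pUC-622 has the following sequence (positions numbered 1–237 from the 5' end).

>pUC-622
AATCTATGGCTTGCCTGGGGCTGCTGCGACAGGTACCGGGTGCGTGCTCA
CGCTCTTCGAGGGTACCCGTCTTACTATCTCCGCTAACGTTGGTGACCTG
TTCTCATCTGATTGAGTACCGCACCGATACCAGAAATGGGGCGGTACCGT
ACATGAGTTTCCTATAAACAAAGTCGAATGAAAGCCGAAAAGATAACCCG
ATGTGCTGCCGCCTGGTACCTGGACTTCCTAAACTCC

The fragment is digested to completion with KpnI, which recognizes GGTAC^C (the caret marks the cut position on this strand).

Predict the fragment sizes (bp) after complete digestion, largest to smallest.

KpnI sites (GGTACC) start at positions 32, 62, 143, 215.
KpnI cuts after base 5 of each site (before the last base), so after positions 36, 66, 147, 219.
Linear molecule, 4 cuts → 5 fragments:
  1–36 → 36 bp
  37–66 → 30 bp
  67–147 → 81 bp
  148–219 → 72 bp
  220–237 → 18 bp
Sorted largest to smallest: 81, 72, 36, 30, 18 bp.

81, 72, 36, 30, 18 bp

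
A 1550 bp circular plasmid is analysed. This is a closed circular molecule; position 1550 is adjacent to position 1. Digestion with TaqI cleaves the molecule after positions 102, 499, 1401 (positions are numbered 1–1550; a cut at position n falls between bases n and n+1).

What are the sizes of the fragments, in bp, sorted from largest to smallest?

902, 397, 251 bp

Circular molecule, 3 cuts → 3 fragments:
  499 − 102 = 397 bp
  1401 − 499 = 902 bp
  wrap: 1550 − 1401 + 102 = 251 bp
Sorted largest to smallest: 902, 397, 251 bp.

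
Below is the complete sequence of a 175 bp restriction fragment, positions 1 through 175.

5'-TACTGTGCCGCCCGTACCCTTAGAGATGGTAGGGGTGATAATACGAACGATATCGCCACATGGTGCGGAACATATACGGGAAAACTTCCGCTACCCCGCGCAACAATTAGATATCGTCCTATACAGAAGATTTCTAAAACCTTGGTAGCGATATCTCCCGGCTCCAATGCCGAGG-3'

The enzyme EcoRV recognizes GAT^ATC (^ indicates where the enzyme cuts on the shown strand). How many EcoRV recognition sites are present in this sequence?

3

GATATC occurs starting at positions 49, 110, 150.
EcoRV cuts at 3 sites.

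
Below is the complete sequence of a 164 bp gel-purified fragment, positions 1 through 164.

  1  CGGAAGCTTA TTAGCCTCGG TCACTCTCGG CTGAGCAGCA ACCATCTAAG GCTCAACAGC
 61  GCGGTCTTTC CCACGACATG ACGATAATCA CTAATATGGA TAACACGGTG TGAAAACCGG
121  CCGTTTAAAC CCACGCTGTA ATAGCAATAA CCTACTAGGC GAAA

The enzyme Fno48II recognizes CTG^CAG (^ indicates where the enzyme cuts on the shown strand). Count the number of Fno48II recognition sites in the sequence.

No occurrence of CTGCAG is present in the sequence.
Fno48II does not cut: 0 sites.

0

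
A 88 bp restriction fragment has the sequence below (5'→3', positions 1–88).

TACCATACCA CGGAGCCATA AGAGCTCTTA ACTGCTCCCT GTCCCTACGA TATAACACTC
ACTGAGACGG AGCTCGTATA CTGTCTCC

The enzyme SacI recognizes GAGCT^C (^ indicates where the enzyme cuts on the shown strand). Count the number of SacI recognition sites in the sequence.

2

GAGCTC occurs starting at positions 22, 70.
SacI cuts at 2 sites.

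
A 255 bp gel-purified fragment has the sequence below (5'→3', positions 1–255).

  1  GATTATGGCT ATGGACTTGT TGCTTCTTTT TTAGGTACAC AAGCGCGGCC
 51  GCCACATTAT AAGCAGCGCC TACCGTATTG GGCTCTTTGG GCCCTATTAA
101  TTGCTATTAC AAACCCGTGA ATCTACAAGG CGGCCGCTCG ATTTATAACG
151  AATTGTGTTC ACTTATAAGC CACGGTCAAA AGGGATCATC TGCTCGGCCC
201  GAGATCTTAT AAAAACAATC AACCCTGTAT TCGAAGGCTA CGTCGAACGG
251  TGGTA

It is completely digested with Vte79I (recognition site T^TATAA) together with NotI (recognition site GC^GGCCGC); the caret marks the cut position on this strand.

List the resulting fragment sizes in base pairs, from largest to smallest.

Vte79I sites (TTATAA) start at positions 57, 143, 163, 207.
Vte79I cuts after the first base of each site, so after positions 57, 143, 163, 207.
NotI sites (GCGGCCGC) start at positions 45, 130.
NotI cuts after base 2 of each site, so after positions 46, 131.
Combined cut positions: 46, 57, 131, 143, 163, 207.
Linear molecule, 6 cuts → 7 fragments:
  1–46 → 46 bp
  47–57 → 11 bp
  58–131 → 74 bp
  132–143 → 12 bp
  144–163 → 20 bp
  164–207 → 44 bp
  208–255 → 48 bp
Sorted largest to smallest: 74, 48, 46, 44, 20, 12, 11 bp.

74, 48, 46, 44, 20, 12, 11 bp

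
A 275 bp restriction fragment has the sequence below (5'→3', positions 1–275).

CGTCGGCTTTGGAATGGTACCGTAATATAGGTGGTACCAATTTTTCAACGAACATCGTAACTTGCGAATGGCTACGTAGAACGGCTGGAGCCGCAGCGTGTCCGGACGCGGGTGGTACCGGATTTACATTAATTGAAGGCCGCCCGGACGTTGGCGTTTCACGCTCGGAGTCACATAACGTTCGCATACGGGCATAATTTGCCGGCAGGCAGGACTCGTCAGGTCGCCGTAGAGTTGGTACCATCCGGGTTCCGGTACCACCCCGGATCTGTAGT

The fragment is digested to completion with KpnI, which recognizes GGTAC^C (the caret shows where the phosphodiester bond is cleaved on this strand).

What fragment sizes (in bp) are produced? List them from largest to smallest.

KpnI sites (GGTACC) start at positions 16, 33, 114, 237, 254.
KpnI cuts after base 5 of each site (before the last base), so after positions 20, 37, 118, 241, 258.
Linear molecule, 5 cuts → 6 fragments:
  1–20 → 20 bp
  21–37 → 17 bp
  38–118 → 81 bp
  119–241 → 123 bp
  242–258 → 17 bp
  259–275 → 17 bp
Sorted largest to smallest: 123, 81, 20, 17, 17, 17 bp.

123, 81, 20, 17, 17, 17 bp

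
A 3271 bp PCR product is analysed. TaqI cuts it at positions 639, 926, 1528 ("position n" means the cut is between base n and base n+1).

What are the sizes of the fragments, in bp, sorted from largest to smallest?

1743, 639, 602, 287 bp

Linear molecule, 3 cuts → 4 fragments:
  639 − 0 = 639 bp
  926 − 639 = 287 bp
  1528 − 926 = 602 bp
  3271 − 1528 = 1743 bp
Sorted largest to smallest: 1743, 639, 602, 287 bp.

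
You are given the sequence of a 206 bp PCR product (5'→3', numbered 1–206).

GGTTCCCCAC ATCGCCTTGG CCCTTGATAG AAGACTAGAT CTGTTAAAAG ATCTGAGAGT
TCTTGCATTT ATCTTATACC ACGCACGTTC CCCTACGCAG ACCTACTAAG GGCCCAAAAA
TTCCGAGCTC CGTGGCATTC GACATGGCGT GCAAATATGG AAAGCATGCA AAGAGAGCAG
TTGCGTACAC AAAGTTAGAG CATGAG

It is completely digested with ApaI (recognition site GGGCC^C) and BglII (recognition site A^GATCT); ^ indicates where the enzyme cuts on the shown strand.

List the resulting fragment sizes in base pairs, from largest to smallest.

92, 65, 37, 12 bp

The ApaI site (GGGCCC) starts at position 110.
ApaI cuts after base 5 of each site (before the last base), so after position 114.
BglII sites (AGATCT) start at positions 37, 49.
BglII cuts after the first base of each site, so after positions 37, 49.
Combined cut positions: 37, 49, 114.
Linear molecule, 3 cuts → 4 fragments:
  1–37 → 37 bp
  38–49 → 12 bp
  50–114 → 65 bp
  115–206 → 92 bp
Sorted largest to smallest: 92, 65, 37, 12 bp.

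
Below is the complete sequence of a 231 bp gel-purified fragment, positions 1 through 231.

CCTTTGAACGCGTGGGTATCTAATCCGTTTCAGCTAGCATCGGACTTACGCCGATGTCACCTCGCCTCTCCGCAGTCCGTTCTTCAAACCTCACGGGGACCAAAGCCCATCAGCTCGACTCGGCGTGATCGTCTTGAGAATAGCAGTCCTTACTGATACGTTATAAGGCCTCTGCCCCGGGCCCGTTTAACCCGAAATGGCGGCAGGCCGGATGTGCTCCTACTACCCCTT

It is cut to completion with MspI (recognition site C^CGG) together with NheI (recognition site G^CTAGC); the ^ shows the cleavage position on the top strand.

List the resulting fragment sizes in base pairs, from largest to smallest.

144, 33, 31, 23 bp

MspI sites (CCGG) start at positions 177, 208.
MspI cuts after the first base of each site, so after positions 177, 208.
The NheI site (GCTAGC) starts at position 33.
NheI cuts after the first base of each site, so after position 33.
Combined cut positions: 33, 177, 208.
Linear molecule, 3 cuts → 4 fragments:
  1–33 → 33 bp
  34–177 → 144 bp
  178–208 → 31 bp
  209–231 → 23 bp
Sorted largest to smallest: 144, 33, 31, 23 bp.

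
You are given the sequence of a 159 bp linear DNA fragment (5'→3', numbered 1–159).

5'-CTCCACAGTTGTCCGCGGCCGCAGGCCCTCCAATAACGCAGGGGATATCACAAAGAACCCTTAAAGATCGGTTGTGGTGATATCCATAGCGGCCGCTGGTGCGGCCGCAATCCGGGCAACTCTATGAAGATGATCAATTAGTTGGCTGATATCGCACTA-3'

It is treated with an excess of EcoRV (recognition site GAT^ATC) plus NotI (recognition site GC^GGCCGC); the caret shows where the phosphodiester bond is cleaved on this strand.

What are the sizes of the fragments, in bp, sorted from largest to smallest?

48, 35, 30, 16, 12, 9, 9 bp

EcoRV sites (GATATC) start at positions 44, 79, 148.
EcoRV cuts after base 3 of each site, so after positions 46, 81, 150.
NotI sites (GCGGCCGC) start at positions 15, 89, 101.
NotI cuts after base 2 of each site, so after positions 16, 90, 102.
Combined cut positions: 16, 46, 81, 90, 102, 150.
Linear molecule, 6 cuts → 7 fragments:
  1–16 → 16 bp
  17–46 → 30 bp
  47–81 → 35 bp
  82–90 → 9 bp
  91–102 → 12 bp
  103–150 → 48 bp
  151–159 → 9 bp
Sorted largest to smallest: 48, 35, 30, 16, 12, 9, 9 bp.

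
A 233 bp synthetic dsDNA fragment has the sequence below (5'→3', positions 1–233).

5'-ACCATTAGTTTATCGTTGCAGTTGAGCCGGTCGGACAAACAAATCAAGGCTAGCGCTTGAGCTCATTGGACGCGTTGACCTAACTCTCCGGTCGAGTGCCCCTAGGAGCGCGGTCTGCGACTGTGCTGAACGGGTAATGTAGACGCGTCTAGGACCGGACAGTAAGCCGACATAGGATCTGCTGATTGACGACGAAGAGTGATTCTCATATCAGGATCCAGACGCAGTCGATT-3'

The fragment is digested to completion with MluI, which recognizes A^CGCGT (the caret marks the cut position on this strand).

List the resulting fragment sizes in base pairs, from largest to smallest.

90, 73, 70 bp

MluI sites (ACGCGT) start at positions 70, 143.
MluI cuts after the first base of each site, so after positions 70, 143.
Linear molecule, 2 cuts → 3 fragments:
  1–70 → 70 bp
  71–143 → 73 bp
  144–233 → 90 bp
Sorted largest to smallest: 90, 73, 70 bp.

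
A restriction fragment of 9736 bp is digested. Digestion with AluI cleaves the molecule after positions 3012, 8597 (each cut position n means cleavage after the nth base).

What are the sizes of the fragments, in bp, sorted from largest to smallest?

5585, 3012, 1139 bp

Linear molecule, 2 cuts → 3 fragments:
  3012 − 0 = 3012 bp
  8597 − 3012 = 5585 bp
  9736 − 8597 = 1139 bp
Sorted largest to smallest: 5585, 3012, 1139 bp.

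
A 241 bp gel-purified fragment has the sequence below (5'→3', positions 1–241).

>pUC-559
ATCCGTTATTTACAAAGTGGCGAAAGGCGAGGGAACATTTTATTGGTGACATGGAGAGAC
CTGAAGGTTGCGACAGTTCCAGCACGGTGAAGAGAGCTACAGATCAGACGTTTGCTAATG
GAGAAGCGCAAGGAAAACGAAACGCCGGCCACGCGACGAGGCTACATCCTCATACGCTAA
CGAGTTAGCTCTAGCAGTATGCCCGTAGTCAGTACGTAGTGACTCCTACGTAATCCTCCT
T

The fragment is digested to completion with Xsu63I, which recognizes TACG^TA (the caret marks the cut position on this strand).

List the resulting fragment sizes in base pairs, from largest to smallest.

216, 14, 11 bp

Xsu63I sites (TACGTA) start at positions 213, 227.
Xsu63I cuts after base 4 of each site, so after positions 216, 230.
Linear molecule, 2 cuts → 3 fragments:
  1–216 → 216 bp
  217–230 → 14 bp
  231–241 → 11 bp
Sorted largest to smallest: 216, 14, 11 bp.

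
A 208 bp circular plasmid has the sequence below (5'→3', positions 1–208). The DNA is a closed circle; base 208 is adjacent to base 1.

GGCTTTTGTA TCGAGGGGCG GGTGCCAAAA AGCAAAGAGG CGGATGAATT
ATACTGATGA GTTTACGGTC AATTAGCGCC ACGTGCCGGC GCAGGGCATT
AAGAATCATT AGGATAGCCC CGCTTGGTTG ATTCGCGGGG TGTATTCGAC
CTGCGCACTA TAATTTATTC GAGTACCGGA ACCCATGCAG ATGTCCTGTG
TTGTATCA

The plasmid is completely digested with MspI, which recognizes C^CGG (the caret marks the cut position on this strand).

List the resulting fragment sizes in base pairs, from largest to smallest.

MspI sites (CCGG) start at positions 86, 176.
MspI cuts after the first base of each site, so after positions 86, 176.
Circular molecule, 2 cuts → 2 fragments:
  87–176 → 90 bp
  177–208 then 1–86 → 32 + 86 = 118 bp
Sorted largest to smallest: 118, 90 bp.

118, 90 bp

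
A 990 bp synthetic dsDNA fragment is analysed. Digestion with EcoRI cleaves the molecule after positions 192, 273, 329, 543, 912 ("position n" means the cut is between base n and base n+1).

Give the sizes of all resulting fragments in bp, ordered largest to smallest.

Linear molecule, 5 cuts → 6 fragments:
  192 − 0 = 192 bp
  273 − 192 = 81 bp
  329 − 273 = 56 bp
  543 − 329 = 214 bp
  912 − 543 = 369 bp
  990 − 912 = 78 bp
Sorted largest to smallest: 369, 214, 192, 81, 78, 56 bp.

369, 214, 192, 81, 78, 56 bp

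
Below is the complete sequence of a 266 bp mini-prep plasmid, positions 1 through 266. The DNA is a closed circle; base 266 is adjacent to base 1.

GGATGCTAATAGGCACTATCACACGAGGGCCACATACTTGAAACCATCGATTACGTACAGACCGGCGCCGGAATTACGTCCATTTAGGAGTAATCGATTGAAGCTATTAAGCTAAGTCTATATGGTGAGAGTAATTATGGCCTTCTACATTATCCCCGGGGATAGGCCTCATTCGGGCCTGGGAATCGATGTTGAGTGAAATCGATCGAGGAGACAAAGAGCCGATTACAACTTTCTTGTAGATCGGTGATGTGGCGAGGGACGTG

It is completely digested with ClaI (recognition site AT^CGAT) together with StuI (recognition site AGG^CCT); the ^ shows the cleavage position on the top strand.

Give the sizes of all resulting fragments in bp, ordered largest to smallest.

ClaI sites (ATCGAT) start at positions 46, 93, 185, 201.
ClaI cuts after base 2 of each site, so after positions 47, 94, 186, 202.
The StuI site (AGGCCT) starts at position 164.
StuI cuts after base 3 of each site, so after position 166.
Combined cut positions: 47, 94, 166, 186, 202.
Circular molecule, 5 cuts → 5 fragments:
  48–94 → 47 bp
  95–166 → 72 bp
  167–186 → 20 bp
  187–202 → 16 bp
  203–266 then 1–47 → 64 + 47 = 111 bp
Sorted largest to smallest: 111, 72, 47, 20, 16 bp.

111, 72, 47, 20, 16 bp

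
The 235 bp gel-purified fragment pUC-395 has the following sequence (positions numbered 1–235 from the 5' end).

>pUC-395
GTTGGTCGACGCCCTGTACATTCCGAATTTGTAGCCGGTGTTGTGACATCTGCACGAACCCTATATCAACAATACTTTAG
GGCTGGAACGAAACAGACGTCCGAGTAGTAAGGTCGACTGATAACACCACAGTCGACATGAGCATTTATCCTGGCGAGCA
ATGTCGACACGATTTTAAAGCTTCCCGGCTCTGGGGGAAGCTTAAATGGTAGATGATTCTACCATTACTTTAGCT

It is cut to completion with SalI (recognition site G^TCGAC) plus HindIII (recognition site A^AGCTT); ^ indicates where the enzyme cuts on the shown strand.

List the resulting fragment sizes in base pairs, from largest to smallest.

108, 37, 31, 20, 19, 15, 5 bp

SalI sites (GTCGAC) start at positions 5, 113, 132, 163.
SalI cuts after the first base of each site, so after positions 5, 113, 132, 163.
HindIII sites (AAGCTT) start at positions 178, 198.
HindIII cuts after the first base of each site, so after positions 178, 198.
Combined cut positions: 5, 113, 132, 163, 178, 198.
Linear molecule, 6 cuts → 7 fragments:
  1–5 → 5 bp
  6–113 → 108 bp
  114–132 → 19 bp
  133–163 → 31 bp
  164–178 → 15 bp
  179–198 → 20 bp
  199–235 → 37 bp
Sorted largest to smallest: 108, 37, 31, 20, 19, 15, 5 bp.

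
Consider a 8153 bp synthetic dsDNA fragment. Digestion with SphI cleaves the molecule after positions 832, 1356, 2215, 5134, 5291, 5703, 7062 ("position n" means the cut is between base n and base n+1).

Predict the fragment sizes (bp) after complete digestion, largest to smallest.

Linear molecule, 7 cuts → 8 fragments:
  832 − 0 = 832 bp
  1356 − 832 = 524 bp
  2215 − 1356 = 859 bp
  5134 − 2215 = 2919 bp
  5291 − 5134 = 157 bp
  5703 − 5291 = 412 bp
  7062 − 5703 = 1359 bp
  8153 − 7062 = 1091 bp
Sorted largest to smallest: 2919, 1359, 1091, 859, 832, 524, 412, 157 bp.

2919, 1359, 1091, 859, 832, 524, 412, 157 bp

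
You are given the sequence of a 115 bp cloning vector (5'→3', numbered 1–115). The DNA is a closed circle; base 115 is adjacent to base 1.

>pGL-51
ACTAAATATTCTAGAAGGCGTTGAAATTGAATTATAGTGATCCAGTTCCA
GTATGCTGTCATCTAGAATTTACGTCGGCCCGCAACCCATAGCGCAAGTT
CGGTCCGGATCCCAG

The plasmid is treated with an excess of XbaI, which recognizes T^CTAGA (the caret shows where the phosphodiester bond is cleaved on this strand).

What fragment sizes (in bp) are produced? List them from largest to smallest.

XbaI sites (TCTAGA) start at positions 10, 62.
XbaI cuts after the first base of each site, so after positions 10, 62.
Circular molecule, 2 cuts → 2 fragments:
  11–62 → 52 bp
  63–115 then 1–10 → 53 + 10 = 63 bp
Sorted largest to smallest: 63, 52 bp.

63, 52 bp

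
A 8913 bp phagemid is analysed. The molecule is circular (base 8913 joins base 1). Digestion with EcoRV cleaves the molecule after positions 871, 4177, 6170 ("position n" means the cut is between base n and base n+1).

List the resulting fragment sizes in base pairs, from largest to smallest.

3614, 3306, 1993 bp

Circular molecule, 3 cuts → 3 fragments:
  4177 − 871 = 3306 bp
  6170 − 4177 = 1993 bp
  wrap: 8913 − 6170 + 871 = 3614 bp
Sorted largest to smallest: 3614, 3306, 1993 bp.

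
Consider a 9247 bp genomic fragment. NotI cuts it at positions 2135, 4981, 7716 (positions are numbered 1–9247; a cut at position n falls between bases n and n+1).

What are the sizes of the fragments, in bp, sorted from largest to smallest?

Linear molecule, 3 cuts → 4 fragments:
  2135 − 0 = 2135 bp
  4981 − 2135 = 2846 bp
  7716 − 4981 = 2735 bp
  9247 − 7716 = 1531 bp
Sorted largest to smallest: 2846, 2735, 2135, 1531 bp.

2846, 2735, 2135, 1531 bp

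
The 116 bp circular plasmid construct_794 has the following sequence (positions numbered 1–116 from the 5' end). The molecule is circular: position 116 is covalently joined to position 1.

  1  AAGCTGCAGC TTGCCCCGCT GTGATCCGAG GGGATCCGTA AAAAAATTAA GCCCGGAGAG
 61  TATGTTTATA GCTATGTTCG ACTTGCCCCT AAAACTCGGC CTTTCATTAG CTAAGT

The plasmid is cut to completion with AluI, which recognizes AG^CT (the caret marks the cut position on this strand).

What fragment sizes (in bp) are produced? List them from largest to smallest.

62, 39, 9, 6 bp

AluI sites (AGCT) start at positions 2, 8, 70, 109.
AluI cuts after base 2 of each site, so after positions 3, 9, 71, 110.
Circular molecule, 4 cuts → 4 fragments:
  4–9 → 6 bp
  10–71 → 62 bp
  72–110 → 39 bp
  111–116 then 1–3 → 6 + 3 = 9 bp
Sorted largest to smallest: 62, 39, 9, 6 bp.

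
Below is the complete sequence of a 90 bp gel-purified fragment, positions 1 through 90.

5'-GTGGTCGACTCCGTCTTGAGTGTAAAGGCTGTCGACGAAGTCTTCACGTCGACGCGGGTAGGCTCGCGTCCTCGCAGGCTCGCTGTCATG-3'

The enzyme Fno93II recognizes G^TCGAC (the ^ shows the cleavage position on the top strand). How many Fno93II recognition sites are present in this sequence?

3

GTCGAC occurs starting at positions 4, 31, 48.
Fno93II cuts at 3 sites.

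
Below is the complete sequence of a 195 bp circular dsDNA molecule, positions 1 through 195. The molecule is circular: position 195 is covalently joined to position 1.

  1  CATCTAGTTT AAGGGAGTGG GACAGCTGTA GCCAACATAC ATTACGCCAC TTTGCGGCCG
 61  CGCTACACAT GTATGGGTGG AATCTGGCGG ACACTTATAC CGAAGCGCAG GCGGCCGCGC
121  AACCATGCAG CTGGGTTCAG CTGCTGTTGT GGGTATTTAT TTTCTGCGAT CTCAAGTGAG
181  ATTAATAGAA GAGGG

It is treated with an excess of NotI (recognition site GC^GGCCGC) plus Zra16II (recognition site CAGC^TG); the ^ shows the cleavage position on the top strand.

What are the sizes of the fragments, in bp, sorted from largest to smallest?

NotI sites (GCGGCCGC) start at positions 54, 111.
NotI cuts after base 2 of each site, so after positions 55, 112.
Zra16II sites (CAGCTG) start at positions 23, 128, 138.
Zra16II cuts after base 4 of each site, so after positions 26, 131, 141.
Combined cut positions: 26, 55, 112, 131, 141.
Circular molecule, 5 cuts → 5 fragments:
  27–55 → 29 bp
  56–112 → 57 bp
  113–131 → 19 bp
  132–141 → 10 bp
  142–195 then 1–26 → 54 + 26 = 80 bp
Sorted largest to smallest: 80, 57, 29, 19, 10 bp.

80, 57, 29, 19, 10 bp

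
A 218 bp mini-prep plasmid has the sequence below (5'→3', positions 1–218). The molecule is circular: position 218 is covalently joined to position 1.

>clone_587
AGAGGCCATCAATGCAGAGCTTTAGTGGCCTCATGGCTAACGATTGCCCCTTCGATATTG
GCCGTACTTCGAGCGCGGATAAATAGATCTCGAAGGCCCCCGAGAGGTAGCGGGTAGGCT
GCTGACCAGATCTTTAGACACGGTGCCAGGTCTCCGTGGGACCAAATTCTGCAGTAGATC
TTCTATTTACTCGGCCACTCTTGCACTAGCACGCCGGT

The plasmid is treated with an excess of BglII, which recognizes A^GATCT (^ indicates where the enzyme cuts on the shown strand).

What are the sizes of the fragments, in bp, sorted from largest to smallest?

BglII sites (AGATCT) start at positions 85, 128, 176.
BglII cuts after the first base of each site, so after positions 85, 128, 176.
Circular molecule, 3 cuts → 3 fragments:
  86–128 → 43 bp
  129–176 → 48 bp
  177–218 then 1–85 → 42 + 85 = 127 bp
Sorted largest to smallest: 127, 48, 43 bp.

127, 48, 43 bp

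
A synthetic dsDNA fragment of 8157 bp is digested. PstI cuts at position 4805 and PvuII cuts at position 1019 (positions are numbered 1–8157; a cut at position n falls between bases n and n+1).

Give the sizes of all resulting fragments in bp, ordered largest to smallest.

3786, 3352, 1019 bp

Combined cut positions (sorted): 1019, 4805.
Linear molecule, 2 cuts → 3 fragments:
  1019 − 0 = 1019 bp
  4805 − 1019 = 3786 bp
  8157 − 4805 = 3352 bp
Sorted largest to smallest: 3786, 3352, 1019 bp.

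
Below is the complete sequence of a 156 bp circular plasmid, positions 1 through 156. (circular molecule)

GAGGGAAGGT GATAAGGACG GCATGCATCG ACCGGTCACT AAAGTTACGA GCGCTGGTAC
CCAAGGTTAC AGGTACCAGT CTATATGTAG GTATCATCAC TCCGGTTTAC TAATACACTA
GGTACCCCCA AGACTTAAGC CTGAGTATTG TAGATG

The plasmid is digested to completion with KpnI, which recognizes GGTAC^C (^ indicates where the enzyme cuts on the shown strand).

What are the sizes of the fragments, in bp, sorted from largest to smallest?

91, 49, 16 bp

KpnI sites (GGTACC) start at positions 56, 72, 121.
KpnI cuts after base 5 of each site (before the last base), so after positions 60, 76, 125.
Circular molecule, 3 cuts → 3 fragments:
  61–76 → 16 bp
  77–125 → 49 bp
  126–156 then 1–60 → 31 + 60 = 91 bp
Sorted largest to smallest: 91, 49, 16 bp.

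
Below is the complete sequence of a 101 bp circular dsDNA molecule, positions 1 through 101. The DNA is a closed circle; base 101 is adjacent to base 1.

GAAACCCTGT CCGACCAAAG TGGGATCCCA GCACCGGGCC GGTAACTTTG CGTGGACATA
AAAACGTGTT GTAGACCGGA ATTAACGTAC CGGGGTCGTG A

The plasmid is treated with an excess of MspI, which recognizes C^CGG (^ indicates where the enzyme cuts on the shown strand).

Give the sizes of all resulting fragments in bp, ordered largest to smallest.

MspI sites (CCGG) start at positions 34, 39, 76, 90.
MspI cuts after the first base of each site, so after positions 34, 39, 76, 90.
Circular molecule, 4 cuts → 4 fragments:
  35–39 → 5 bp
  40–76 → 37 bp
  77–90 → 14 bp
  91–101 then 1–34 → 11 + 34 = 45 bp
Sorted largest to smallest: 45, 37, 14, 5 bp.

45, 37, 14, 5 bp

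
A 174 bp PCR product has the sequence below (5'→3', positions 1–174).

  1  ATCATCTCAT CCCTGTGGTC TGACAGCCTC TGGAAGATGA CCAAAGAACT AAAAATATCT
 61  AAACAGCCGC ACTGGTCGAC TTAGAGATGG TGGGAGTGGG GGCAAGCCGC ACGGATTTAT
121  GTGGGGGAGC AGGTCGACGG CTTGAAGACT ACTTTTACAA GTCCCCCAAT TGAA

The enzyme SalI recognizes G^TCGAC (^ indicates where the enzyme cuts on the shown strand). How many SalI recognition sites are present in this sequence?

GTCGAC occurs starting at positions 75, 133.
SalI cuts at 2 sites.

2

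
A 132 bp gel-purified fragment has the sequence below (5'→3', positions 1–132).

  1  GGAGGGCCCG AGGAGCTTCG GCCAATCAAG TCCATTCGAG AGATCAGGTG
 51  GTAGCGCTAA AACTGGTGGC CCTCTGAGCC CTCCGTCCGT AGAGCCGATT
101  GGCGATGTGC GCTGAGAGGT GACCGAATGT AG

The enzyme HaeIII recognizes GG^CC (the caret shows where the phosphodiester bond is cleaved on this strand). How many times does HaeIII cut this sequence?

3

GGCC occurs starting at positions 5, 20, 68.
HaeIII cuts at 3 sites.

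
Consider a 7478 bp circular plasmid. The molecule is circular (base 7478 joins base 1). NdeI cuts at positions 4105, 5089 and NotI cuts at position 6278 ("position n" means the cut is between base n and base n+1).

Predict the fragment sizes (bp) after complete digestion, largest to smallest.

5305, 1189, 984 bp

Combined cut positions (sorted): 4105, 5089, 6278.
Circular molecule, 3 cuts → 3 fragments:
  5089 − 4105 = 984 bp
  6278 − 5089 = 1189 bp
  wrap: 7478 − 6278 + 4105 = 5305 bp
Sorted largest to smallest: 5305, 1189, 984 bp.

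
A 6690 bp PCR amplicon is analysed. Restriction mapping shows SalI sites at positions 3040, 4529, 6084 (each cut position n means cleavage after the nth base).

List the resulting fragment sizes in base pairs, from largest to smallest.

3040, 1555, 1489, 606 bp

Linear molecule, 3 cuts → 4 fragments:
  3040 − 0 = 3040 bp
  4529 − 3040 = 1489 bp
  6084 − 4529 = 1555 bp
  6690 − 6084 = 606 bp
Sorted largest to smallest: 3040, 1555, 1489, 606 bp.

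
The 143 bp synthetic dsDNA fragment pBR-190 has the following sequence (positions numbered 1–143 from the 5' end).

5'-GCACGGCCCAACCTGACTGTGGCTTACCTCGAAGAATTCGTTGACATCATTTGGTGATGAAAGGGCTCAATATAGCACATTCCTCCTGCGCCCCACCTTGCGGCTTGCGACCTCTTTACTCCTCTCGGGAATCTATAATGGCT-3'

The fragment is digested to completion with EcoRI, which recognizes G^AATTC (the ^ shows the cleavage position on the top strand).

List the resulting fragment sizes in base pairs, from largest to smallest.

109, 34 bp

The EcoRI site (GAATTC) starts at position 34.
EcoRI cuts after the first base of each site, so after position 34.
Linear molecule, 1 cut → 2 fragments:
  1–34 → 34 bp
  35–143 → 109 bp
Sorted largest to smallest: 109, 34 bp.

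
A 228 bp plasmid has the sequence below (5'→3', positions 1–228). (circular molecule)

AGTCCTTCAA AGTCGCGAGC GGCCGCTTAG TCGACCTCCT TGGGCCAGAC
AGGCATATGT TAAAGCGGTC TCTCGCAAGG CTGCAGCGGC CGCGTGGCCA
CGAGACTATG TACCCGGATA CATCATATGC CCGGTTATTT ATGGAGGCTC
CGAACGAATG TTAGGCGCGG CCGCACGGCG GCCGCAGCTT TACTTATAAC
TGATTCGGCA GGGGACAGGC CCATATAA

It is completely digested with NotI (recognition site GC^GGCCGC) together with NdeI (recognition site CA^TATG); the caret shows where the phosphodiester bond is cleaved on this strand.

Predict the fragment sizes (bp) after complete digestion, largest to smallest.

69, 43, 38, 35, 32, 11 bp

NotI sites (GCGGCCGC) start at positions 19, 86, 167, 178.
NotI cuts after base 2 of each site, so after positions 20, 87, 168, 179.
NdeI sites (CATATG) start at positions 54, 124.
NdeI cuts after base 2 of each site, so after positions 55, 125.
Combined cut positions: 20, 55, 87, 125, 168, 179.
Circular molecule, 6 cuts → 6 fragments:
  21–55 → 35 bp
  56–87 → 32 bp
  88–125 → 38 bp
  126–168 → 43 bp
  169–179 → 11 bp
  180–228 then 1–20 → 49 + 20 = 69 bp
Sorted largest to smallest: 69, 43, 38, 35, 32, 11 bp.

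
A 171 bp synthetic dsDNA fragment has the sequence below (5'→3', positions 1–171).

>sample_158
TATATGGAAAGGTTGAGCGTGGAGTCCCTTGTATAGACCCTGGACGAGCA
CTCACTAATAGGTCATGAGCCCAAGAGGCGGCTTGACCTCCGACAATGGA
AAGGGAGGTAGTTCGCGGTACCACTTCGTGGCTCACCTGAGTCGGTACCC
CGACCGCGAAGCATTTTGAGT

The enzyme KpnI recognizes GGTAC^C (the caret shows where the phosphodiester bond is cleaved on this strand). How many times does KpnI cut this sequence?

2

GGTACC occurs starting at positions 117, 144.
KpnI cuts at 2 sites.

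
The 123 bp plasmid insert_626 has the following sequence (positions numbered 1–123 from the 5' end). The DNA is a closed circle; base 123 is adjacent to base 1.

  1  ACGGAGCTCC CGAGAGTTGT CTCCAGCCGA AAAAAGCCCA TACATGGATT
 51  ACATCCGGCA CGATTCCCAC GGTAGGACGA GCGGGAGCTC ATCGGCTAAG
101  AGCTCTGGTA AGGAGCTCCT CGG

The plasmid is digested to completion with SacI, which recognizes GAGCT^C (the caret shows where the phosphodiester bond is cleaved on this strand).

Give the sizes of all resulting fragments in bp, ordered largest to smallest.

81, 15, 14, 13 bp

SacI sites (GAGCTC) start at positions 4, 85, 100, 113.
SacI cuts after base 5 of each site (before the last base), so after positions 8, 89, 104, 117.
Circular molecule, 4 cuts → 4 fragments:
  9–89 → 81 bp
  90–104 → 15 bp
  105–117 → 13 bp
  118–123 then 1–8 → 6 + 8 = 14 bp
Sorted largest to smallest: 81, 15, 14, 13 bp.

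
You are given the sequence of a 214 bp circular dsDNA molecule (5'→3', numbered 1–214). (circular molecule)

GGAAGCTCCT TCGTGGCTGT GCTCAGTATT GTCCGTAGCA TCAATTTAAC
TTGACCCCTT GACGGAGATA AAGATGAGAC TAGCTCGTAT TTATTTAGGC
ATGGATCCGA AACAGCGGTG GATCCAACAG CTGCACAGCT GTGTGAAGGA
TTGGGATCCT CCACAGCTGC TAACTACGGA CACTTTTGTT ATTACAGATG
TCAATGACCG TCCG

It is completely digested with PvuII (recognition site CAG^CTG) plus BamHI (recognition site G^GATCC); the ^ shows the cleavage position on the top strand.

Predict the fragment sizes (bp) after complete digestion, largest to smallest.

PvuII sites (CAGCTG) start at positions 128, 136, 164.
PvuII cuts after base 3 of each site, so after positions 130, 138, 166.
BamHI sites (GGATCC) start at positions 103, 120, 154.
BamHI cuts after the first base of each site, so after positions 103, 120, 154.
Combined cut positions: 103, 120, 130, 138, 154, 166.
Circular molecule, 6 cuts → 6 fragments:
  104–120 → 17 bp
  121–130 → 10 bp
  131–138 → 8 bp
  139–154 → 16 bp
  155–166 → 12 bp
  167–214 then 1–103 → 48 + 103 = 151 bp
Sorted largest to smallest: 151, 17, 16, 12, 10, 8 bp.

151, 17, 16, 12, 10, 8 bp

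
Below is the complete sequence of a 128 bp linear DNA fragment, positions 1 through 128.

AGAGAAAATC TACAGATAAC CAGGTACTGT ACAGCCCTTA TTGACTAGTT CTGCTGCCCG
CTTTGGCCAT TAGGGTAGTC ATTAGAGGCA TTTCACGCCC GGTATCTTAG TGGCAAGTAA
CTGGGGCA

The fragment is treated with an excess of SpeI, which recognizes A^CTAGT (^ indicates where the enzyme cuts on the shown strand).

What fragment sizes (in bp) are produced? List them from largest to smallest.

84, 44 bp

The SpeI site (ACTAGT) starts at position 44.
SpeI cuts after the first base of each site, so after position 44.
Linear molecule, 1 cut → 2 fragments:
  1–44 → 44 bp
  45–128 → 84 bp
Sorted largest to smallest: 84, 44 bp.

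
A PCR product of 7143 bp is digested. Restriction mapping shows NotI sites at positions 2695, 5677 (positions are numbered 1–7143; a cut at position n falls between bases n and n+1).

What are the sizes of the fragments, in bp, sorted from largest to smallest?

2982, 2695, 1466 bp

Linear molecule, 2 cuts → 3 fragments:
  2695 − 0 = 2695 bp
  5677 − 2695 = 2982 bp
  7143 − 5677 = 1466 bp
Sorted largest to smallest: 2982, 2695, 1466 bp.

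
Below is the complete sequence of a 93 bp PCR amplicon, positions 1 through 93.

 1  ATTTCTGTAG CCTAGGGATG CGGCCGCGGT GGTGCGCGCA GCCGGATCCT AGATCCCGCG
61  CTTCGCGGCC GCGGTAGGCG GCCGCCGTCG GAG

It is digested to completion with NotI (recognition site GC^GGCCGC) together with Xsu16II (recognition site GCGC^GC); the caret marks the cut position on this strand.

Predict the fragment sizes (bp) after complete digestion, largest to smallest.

NotI sites (GCGGCCGC) start at positions 20, 65, 78.
NotI cuts after base 2 of each site, so after positions 21, 66, 79.
The Xsu16II site (GCGCGC) starts at position 34.
Xsu16II cuts after base 4 of each site, so after position 37.
Combined cut positions: 21, 37, 66, 79.
Linear molecule, 4 cuts → 5 fragments:
  1–21 → 21 bp
  22–37 → 16 bp
  38–66 → 29 bp
  67–79 → 13 bp
  80–93 → 14 bp
Sorted largest to smallest: 29, 21, 16, 14, 13 bp.

29, 21, 16, 14, 13 bp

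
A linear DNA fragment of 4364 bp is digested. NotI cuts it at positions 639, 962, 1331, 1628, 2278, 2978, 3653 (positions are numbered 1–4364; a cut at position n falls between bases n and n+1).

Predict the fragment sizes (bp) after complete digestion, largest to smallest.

Linear molecule, 7 cuts → 8 fragments:
  639 − 0 = 639 bp
  962 − 639 = 323 bp
  1331 − 962 = 369 bp
  1628 − 1331 = 297 bp
  2278 − 1628 = 650 bp
  2978 − 2278 = 700 bp
  3653 − 2978 = 675 bp
  4364 − 3653 = 711 bp
Sorted largest to smallest: 711, 700, 675, 650, 639, 369, 323, 297 bp.

711, 700, 675, 650, 639, 369, 323, 297 bp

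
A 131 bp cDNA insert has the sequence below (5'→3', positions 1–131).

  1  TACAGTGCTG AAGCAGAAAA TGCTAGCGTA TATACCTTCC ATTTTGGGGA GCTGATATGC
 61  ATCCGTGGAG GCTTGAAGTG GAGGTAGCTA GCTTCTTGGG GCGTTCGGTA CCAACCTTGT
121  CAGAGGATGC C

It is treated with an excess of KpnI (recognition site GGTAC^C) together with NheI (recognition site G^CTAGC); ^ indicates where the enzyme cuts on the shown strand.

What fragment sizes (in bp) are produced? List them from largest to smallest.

The KpnI site (GGTACC) starts at position 107.
KpnI cuts after base 5 of each site (before the last base), so after position 111.
NheI sites (GCTAGC) start at positions 22, 87.
NheI cuts after the first base of each site, so after positions 22, 87.
Combined cut positions: 22, 87, 111.
Linear molecule, 3 cuts → 4 fragments:
  1–22 → 22 bp
  23–87 → 65 bp
  88–111 → 24 bp
  112–131 → 20 bp
Sorted largest to smallest: 65, 24, 22, 20 bp.

65, 24, 22, 20 bp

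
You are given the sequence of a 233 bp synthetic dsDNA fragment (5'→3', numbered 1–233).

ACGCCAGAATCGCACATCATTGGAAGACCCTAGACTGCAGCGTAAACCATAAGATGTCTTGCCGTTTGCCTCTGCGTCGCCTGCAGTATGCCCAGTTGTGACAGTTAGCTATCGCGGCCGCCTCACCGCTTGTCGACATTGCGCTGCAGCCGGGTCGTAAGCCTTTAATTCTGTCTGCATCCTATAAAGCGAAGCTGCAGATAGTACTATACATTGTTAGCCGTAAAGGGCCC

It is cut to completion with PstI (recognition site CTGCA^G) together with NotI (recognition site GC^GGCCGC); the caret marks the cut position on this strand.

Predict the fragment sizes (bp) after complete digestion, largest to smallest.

51, 46, 39, 34, 33, 30 bp

PstI sites (CTGCAG) start at positions 35, 81, 144, 195.
PstI cuts after base 5 of each site (before the last base), so after positions 39, 85, 148, 199.
The NotI site (GCGGCCGC) starts at position 114.
NotI cuts after base 2 of each site, so after position 115.
Combined cut positions: 39, 85, 115, 148, 199.
Linear molecule, 5 cuts → 6 fragments:
  1–39 → 39 bp
  40–85 → 46 bp
  86–115 → 30 bp
  116–148 → 33 bp
  149–199 → 51 bp
  200–233 → 34 bp
Sorted largest to smallest: 51, 46, 39, 34, 33, 30 bp.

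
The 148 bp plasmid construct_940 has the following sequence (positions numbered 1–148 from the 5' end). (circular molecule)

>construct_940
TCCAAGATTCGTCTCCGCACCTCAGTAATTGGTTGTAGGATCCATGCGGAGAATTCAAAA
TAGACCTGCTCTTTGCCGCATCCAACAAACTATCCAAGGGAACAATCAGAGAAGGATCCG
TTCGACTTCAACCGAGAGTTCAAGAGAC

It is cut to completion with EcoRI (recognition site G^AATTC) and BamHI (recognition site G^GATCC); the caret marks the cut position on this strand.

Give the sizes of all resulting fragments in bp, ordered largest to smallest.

72, 63, 13 bp

The EcoRI site (GAATTC) starts at position 51.
EcoRI cuts after the first base of each site, so after position 51.
BamHI sites (GGATCC) start at positions 38, 114.
BamHI cuts after the first base of each site, so after positions 38, 114.
Combined cut positions: 38, 51, 114.
Circular molecule, 3 cuts → 3 fragments:
  39–51 → 13 bp
  52–114 → 63 bp
  115–148 then 1–38 → 34 + 38 = 72 bp
Sorted largest to smallest: 72, 63, 13 bp.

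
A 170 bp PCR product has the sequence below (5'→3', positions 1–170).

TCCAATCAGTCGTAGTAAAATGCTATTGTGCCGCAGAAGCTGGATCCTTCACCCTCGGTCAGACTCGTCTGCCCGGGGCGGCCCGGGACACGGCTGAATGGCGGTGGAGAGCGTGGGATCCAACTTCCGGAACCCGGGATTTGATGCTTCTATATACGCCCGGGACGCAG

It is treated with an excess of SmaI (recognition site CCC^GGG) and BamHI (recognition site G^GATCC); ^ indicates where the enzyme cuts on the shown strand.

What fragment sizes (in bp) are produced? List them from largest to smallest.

SmaI sites (CCCGGG) start at positions 72, 82, 133, 159.
SmaI cuts after base 3 of each site, so after positions 74, 84, 135, 161.
BamHI sites (GGATCC) start at positions 42, 116.
BamHI cuts after the first base of each site, so after positions 42, 116.
Combined cut positions: 42, 74, 84, 116, 135, 161.
Linear molecule, 6 cuts → 7 fragments:
  1–42 → 42 bp
  43–74 → 32 bp
  75–84 → 10 bp
  85–116 → 32 bp
  117–135 → 19 bp
  136–161 → 26 bp
  162–170 → 9 bp
Sorted largest to smallest: 42, 32, 32, 26, 19, 10, 9 bp.

42, 32, 32, 26, 19, 10, 9 bp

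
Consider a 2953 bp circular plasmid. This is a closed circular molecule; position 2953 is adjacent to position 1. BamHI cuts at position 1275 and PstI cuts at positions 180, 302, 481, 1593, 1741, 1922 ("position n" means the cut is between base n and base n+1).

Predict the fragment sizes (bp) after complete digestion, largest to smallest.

1211, 794, 318, 181, 179, 148, 122 bp

Combined cut positions (sorted): 180, 302, 481, 1275, 1593, 1741, 1922.
Circular molecule, 7 cuts → 7 fragments:
  302 − 180 = 122 bp
  481 − 302 = 179 bp
  1275 − 481 = 794 bp
  1593 − 1275 = 318 bp
  1741 − 1593 = 148 bp
  1922 − 1741 = 181 bp
  wrap: 2953 − 1922 + 180 = 1211 bp
Sorted largest to smallest: 1211, 794, 318, 181, 179, 148, 122 bp.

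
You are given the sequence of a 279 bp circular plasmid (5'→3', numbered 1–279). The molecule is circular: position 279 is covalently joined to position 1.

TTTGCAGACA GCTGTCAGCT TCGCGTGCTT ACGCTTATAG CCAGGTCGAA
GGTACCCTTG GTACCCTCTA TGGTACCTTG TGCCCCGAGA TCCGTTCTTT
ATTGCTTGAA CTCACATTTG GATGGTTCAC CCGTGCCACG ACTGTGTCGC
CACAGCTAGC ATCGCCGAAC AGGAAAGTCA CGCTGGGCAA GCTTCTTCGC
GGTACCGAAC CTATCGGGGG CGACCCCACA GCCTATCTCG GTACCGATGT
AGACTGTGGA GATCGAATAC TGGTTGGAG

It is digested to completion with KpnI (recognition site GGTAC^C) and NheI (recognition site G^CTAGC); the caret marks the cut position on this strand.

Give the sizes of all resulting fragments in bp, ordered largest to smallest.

90, 79, 50, 39, 12, 9 bp

KpnI sites (GGTACC) start at positions 51, 60, 72, 201, 240.
KpnI cuts after base 5 of each site (before the last base), so after positions 55, 64, 76, 205, 244.
The NheI site (GCTAGC) starts at position 155.
NheI cuts after the first base of each site, so after position 155.
Combined cut positions: 55, 64, 76, 155, 205, 244.
Circular molecule, 6 cuts → 6 fragments:
  56–64 → 9 bp
  65–76 → 12 bp
  77–155 → 79 bp
  156–205 → 50 bp
  206–244 → 39 bp
  245–279 then 1–55 → 35 + 55 = 90 bp
Sorted largest to smallest: 90, 79, 50, 39, 12, 9 bp.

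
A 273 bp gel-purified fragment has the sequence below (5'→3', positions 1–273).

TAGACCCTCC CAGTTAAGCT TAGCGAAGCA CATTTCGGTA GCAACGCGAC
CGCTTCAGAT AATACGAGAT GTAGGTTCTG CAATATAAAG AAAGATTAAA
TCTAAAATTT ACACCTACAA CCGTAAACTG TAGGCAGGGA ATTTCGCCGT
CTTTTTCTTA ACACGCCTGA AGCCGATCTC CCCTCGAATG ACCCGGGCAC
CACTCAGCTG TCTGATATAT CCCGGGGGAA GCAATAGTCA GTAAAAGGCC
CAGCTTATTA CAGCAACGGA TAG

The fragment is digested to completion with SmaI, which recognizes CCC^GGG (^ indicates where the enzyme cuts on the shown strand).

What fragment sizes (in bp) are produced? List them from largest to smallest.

SmaI sites (CCCGGG) start at positions 192, 221.
SmaI cuts after base 3 of each site, so after positions 194, 223.
Linear molecule, 2 cuts → 3 fragments:
  1–194 → 194 bp
  195–223 → 29 bp
  224–273 → 50 bp
Sorted largest to smallest: 194, 50, 29 bp.

194, 50, 29 bp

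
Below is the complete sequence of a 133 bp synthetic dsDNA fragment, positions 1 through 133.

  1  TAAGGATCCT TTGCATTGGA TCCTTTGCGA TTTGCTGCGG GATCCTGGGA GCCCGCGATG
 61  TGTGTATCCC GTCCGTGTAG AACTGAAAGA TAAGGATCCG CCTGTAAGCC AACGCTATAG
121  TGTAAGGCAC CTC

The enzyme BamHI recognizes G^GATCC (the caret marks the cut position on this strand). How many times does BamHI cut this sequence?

GGATCC occurs starting at positions 4, 18, 40, 94.
BamHI cuts at 4 sites.

4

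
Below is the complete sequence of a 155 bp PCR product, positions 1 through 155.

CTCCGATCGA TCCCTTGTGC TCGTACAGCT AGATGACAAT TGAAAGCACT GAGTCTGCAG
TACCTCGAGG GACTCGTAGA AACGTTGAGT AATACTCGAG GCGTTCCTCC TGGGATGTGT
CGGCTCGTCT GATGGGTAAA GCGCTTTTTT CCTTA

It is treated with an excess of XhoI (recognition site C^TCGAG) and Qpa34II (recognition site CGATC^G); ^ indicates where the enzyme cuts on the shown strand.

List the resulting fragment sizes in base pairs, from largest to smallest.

XhoI sites (CTCGAG) start at positions 64, 95.
XhoI cuts after the first base of each site, so after positions 64, 95.
The Qpa34II site (CGATCG) starts at position 4.
Qpa34II cuts after base 5 of each site (before the last base), so after position 8.
Combined cut positions: 8, 64, 95.
Linear molecule, 3 cuts → 4 fragments:
  1–8 → 8 bp
  9–64 → 56 bp
  65–95 → 31 bp
  96–155 → 60 bp
Sorted largest to smallest: 60, 56, 31, 8 bp.

60, 56, 31, 8 bp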